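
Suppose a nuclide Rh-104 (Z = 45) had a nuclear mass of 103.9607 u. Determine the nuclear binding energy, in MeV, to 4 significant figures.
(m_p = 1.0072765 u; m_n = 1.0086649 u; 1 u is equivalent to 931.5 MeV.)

817.8 MeV

Z = 45, so N = A − Z = 104 − 45 = 59.
Σm = 45·m_p + 59·m_n = 45.3274425 + 59.5112291 = 104.8386716 u
Mass defect Δm = 104.8386716 − 103.9607 = 0.8779716 u
Converting to energy: 0.8779716 u × 931.5 MeV/u = 817.831 MeV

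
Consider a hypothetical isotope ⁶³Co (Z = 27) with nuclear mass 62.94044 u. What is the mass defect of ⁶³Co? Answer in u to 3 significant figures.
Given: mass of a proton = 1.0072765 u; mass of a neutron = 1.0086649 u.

Total constituent mass: 27 × 1.0072765 + 36 × 1.0086649 = 63.5084019 u
The mass defect is 63.5084019 − 62.94044 = 0.5679619 u.

0.568 u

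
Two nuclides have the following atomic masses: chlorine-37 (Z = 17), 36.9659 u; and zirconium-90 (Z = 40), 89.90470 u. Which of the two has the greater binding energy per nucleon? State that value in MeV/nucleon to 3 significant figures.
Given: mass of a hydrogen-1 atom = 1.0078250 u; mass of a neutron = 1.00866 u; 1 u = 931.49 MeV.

chlorine-37: Σm = 17(1.0078250) + 20(1.00866) = 37.3062250 u; Δm = 0.3403250 u; E_B = 317.01 MeV; E_B/A = 8.568 MeV
zirconium-90: Σm = 40(1.0078250) + 50(1.00866) = 90.7460000 u; Δm = 0.8413000 u; E_B = 783.66 MeV; E_B/A = 8.707 MeV
zirconium-90 has the higher binding energy per nucleon, so it is the more tightly bound nucleus.

zirconium-90; 8.71 MeV/nucleon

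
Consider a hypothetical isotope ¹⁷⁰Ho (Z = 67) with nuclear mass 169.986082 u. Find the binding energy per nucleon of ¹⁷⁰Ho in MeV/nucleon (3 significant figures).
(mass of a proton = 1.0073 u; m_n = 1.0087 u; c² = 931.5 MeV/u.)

Mass of separated nucleons = 67(1.0073) + 103(1.0087) = 67.4891 + 103.8961 = 171.3852 u
Δm = 171.3852 − 169.986082 = 1.399118 u
Binding energy = Δm·c² = 1.399118 × 931.5 MeV/u = 1303.28 MeV
BE/A = 1303.28 MeV / 170 = 7.666 MeV/nucleon

7.67 MeV/nucleon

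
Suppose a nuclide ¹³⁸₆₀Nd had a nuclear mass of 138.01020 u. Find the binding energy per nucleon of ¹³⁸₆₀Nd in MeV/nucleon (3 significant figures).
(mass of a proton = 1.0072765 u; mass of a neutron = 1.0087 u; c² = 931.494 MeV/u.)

Mass of separated nucleons = 60(1.0072765) + 78(1.0087) = 60.4365900 + 78.6786 = 139.1151900 u
Δm = 139.1151900 − 138.01020 = 1.1049900 u
Binding energy = Δm·c² = 1.1049900 × 931.494 MeV/u = 1029.29 MeV
BE/A = 1029.29 MeV / 138 = 7.459 MeV/nucleon

7.46 MeV/nucleon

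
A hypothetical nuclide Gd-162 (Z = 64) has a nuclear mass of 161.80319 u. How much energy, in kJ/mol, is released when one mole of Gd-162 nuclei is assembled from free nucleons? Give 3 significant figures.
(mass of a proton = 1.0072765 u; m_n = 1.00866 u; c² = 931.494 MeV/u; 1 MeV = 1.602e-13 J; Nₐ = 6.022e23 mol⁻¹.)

1.36e+11 kJ/mol

The nucleus contains 64 protons and 162 − 64 = 98 neutrons.
Σm = 64·m_p + 98·m_n = 64.4656960 + 98.84868 = 163.3143760 u
Mass defect Δm = 163.3143760 − 161.80319 = 1.5111860 u
E_B = 1.5111860 × 931.494 = 1407.66 MeV
Per nucleus in joules: 1407.66 MeV × 1.602e-13 J/MeV = 2.2551e-10 J
Per mole: 2.2551e-10 J × 6.022e23 mol⁻¹ = 1.3580e+14 J/mol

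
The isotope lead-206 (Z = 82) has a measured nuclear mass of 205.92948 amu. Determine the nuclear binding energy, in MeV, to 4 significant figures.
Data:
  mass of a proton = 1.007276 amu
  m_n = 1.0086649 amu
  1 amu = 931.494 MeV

1622 MeV

The nucleus contains 82 protons and 206 − 82 = 124 neutrons.
Total constituent mass: 82 × 1.007276 + 124 × 1.0086649 = 207.6710796 amu
The mass defect is 207.6710796 − 205.92948 = 1.7415996 amu.
Binding energy = Δm·c² = 1.7415996 × 931.494 MeV/amu = 1622.29 MeV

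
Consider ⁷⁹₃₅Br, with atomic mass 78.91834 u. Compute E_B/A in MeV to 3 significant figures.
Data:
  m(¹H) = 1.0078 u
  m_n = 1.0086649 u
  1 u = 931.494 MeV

8.68 MeV/nucleon

Z = 35, so N = A − Z = 79 − 35 = 44.
Σm = 35·m(¹H) + 44·m_n = 35.2730 + 44.3812556 = 79.6542556 u
Mass defect Δm = 79.6542556 − 78.91834 = 0.7359156 u
Converting to energy: 0.7359156 u × 931.494 MeV/u = 685.501 MeV
Per nucleon: 685.501 / 79 = 8.677 MeV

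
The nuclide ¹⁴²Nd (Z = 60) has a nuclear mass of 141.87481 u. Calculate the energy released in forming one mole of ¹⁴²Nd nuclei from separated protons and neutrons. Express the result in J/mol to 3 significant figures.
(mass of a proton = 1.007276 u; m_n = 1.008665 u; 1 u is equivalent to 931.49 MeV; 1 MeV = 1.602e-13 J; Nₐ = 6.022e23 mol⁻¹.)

1.14e+14 J/mol

Σm = 60·m_p + 82·m_n = 60.436560 + 82.710530 = 143.147090 u
Δm = 143.147090 − 141.87481 = 1.272280 u
Binding energy = Δm·c² = 1.272280 × 931.49 MeV/u = 1185.12 MeV
Per nucleus in joules: 1185.12 MeV × 1.602e-13 J/MeV = 1.8986e-10 J
Per mole: 1.8986e-10 J × 6.022e23 mol⁻¹ = 1.1433e+14 J/mol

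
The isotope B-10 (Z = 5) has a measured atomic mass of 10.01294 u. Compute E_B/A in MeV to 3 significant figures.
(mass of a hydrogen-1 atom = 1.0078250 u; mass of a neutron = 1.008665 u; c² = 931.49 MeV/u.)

Σm = 5·m(¹H) + 5·m_n = 5.0391250 + 5.043325 = 10.0824500 u
Δm = 10.0824500 − 10.01294 = 0.0695100 u
E_B = 0.0695100 × 931.49 = 64.7479 MeV
Per nucleon: 64.7479 / 10 = 6.4748 MeV

6.47 MeV/nucleon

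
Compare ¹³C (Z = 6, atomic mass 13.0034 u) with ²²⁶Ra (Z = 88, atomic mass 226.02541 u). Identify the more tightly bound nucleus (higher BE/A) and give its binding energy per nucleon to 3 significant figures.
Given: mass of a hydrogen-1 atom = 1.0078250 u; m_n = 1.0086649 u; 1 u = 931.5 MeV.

¹³C: Σm = 6(1.0078250) + 7(1.0086649) = 13.1076043 u; Δm = 0.1042043 u; E_B = 97.066 MeV; E_B/A = 7.467 MeV
²²⁶Ra: Σm = 88(1.0078250) + 138(1.0086649) = 227.8843562 u; Δm = 1.8589462 u; E_B = 1731.6 MeV; E_B/A = 7.662 MeV
²²⁶Ra has the higher binding energy per nucleon, so it is the more tightly bound nucleus.

²²⁶Ra; 7.66 MeV/nucleon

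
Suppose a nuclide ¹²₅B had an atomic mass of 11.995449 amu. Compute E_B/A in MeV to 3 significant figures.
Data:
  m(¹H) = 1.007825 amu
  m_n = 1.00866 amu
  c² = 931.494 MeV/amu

8.10 MeV/nucleon

Mass of separated nucleons = 5(1.007825) + 7(1.00866) = 5.039125 + 7.06062 = 12.099745 amu
The mass defect is 12.099745 − 11.995449 = 0.104296 amu.
E_B = 0.104296 × 931.494 = 97.1511 MeV
Per nucleon: 97.1511 / 12 = 8.096 MeV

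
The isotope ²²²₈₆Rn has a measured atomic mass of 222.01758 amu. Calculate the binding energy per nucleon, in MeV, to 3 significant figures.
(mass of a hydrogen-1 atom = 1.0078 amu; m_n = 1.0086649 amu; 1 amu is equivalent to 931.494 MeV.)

Z = 86, so N = A − Z = 222 − 86 = 136.
Σm = 86·m(¹H) + 136·m_n = 86.6708 + 137.1784264 = 223.8492264 amu
Mass defect Δm = 223.8492264 − 222.01758 = 1.8316464 amu
E_B = 1.8316464 × 931.494 = 1706.17 MeV
Per nucleon: 1706.17 / 222 = 7.685 MeV

7.69 MeV/nucleon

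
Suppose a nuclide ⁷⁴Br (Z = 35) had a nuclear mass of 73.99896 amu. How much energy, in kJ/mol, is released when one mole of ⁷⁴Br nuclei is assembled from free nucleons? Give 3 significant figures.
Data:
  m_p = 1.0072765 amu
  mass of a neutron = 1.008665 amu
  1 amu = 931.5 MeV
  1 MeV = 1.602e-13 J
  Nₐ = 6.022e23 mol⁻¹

5.33e+10 kJ/mol

Z = 35, so N = A − Z = 74 − 35 = 39.
Total constituent mass: 35 × 1.0072765 + 39 × 1.008665 = 74.5926125 amu
Δm = 74.5926125 − 73.99896 = 0.5936525 amu
Binding energy = Δm·c² = 0.5936525 × 931.5 MeV/amu = 552.987 MeV
Per nucleus in joules: 552.987 MeV × 1.602e-13 J/MeV = 8.8589e-11 J
Per mole: 8.8589e-11 J × 6.022e23 mol⁻¹ = 5.3348e+13 J/mol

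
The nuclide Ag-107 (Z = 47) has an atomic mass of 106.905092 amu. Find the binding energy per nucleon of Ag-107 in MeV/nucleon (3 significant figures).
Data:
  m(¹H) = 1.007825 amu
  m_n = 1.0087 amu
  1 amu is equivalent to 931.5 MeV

8.57 MeV/nucleon

Z = 47, so N = A − Z = 107 − 47 = 60.
Total constituent mass: 47 × 1.007825 + 60 × 1.0087 = 107.889775 amu
Δm = 107.889775 − 106.905092 = 0.984683 amu
Converting to energy: 0.984683 amu × 931.5 MeV/amu = 917.232 MeV
Per nucleon: 917.232 / 107 = 8.572 MeV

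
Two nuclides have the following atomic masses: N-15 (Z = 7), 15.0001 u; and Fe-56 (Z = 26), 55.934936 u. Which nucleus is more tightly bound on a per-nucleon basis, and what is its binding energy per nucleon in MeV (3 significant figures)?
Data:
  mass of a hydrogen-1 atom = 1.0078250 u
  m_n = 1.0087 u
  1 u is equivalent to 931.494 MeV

Fe-56; 8.81 MeV/nucleon

N-15: Σm = 7(1.0078250) + 8(1.0087) = 15.1243750 u; Δm = 0.1242750 u; E_B = 115.76 MeV; E_B/A = 7.717 MeV
Fe-56: Σm = 26(1.0078250) + 30(1.0087) = 56.4644500 u; Δm = 0.5295140 u; E_B = 493.24 MeV; E_B/A = 8.808 MeV
Fe-56 has the higher binding energy per nucleon, so it is the more tightly bound nucleus.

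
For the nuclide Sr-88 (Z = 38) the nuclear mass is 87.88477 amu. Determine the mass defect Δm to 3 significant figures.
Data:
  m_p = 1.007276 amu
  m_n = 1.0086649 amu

0.825 amu

Total constituent mass: 38 × 1.007276 + 50 × 1.0086649 = 88.7097330 amu
The mass defect is 88.7097330 − 87.88477 = 0.8249630 amu.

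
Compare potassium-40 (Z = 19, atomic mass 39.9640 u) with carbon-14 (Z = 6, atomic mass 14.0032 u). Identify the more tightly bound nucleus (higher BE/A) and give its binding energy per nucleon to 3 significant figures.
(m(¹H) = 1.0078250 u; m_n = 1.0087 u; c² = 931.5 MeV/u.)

potassium-40: Σm = 19(1.0078250) + 21(1.0087) = 40.3313750 u; Δm = 0.3673750 u; E_B = 342.21 MeV; E_B/A = 8.555 MeV
carbon-14: Σm = 6(1.0078250) + 8(1.0087) = 14.1165500 u; Δm = 0.1133500 u; E_B = 105.59 MeV; E_B/A = 7.542 MeV
potassium-40 has the higher binding energy per nucleon, so it is the more tightly bound nucleus.

potassium-40; 8.56 MeV/nucleon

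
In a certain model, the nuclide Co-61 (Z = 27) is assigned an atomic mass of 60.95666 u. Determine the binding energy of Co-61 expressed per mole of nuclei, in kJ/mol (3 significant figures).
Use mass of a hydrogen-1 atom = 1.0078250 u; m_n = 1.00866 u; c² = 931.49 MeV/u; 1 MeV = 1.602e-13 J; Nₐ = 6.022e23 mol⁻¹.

With 27 protons and 34 neutrons (A = 61):
Σm = 27·m(¹H) + 34·m_n = 27.2112750 + 34.29444 = 61.5057150 u
Δm = 61.5057150 − 60.95666 = 0.5490550 u
Converting to energy: 0.5490550 u × 931.49 MeV/u = 511.439 MeV
Per nucleus in joules: 511.439 MeV × 1.602e-13 J/MeV = 8.1933e-11 J
Per mole: 8.1933e-11 J × 6.022e23 mol⁻¹ = 4.9340e+13 J/mol

4.93e+10 kJ/mol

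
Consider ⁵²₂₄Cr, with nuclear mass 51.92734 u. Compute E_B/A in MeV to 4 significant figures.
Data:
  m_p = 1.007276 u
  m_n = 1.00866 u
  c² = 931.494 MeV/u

8.773 MeV/nucleon

Total constituent mass: 24 × 1.007276 + 28 × 1.00866 = 52.417104 u
The mass defect is 52.417104 − 51.92734 = 0.489764 u.
E_B = 0.489764 × 931.494 = 456.212 MeV
BE/A = 456.212 MeV / 52 = 8.773 MeV/nucleon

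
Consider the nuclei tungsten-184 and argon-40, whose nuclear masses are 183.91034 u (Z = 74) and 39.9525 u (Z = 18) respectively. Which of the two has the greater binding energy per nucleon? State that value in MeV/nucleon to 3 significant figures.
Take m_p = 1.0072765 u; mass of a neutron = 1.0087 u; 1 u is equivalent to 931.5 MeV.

tungsten-184: Σm = 74(1.0072765) + 110(1.0087) = 185.4954610 u; Δm = 1.5851210 u; E_B = 1476.54 MeV; E_B/A = 8.0247 MeV
argon-40: Σm = 18(1.0072765) + 22(1.0087) = 40.3223770 u; Δm = 0.3698770 u; E_B = 344.54 MeV; E_B/A = 8.614 MeV
argon-40 has the higher binding energy per nucleon, so it is the more tightly bound nucleus.

argon-40; 8.61 MeV/nucleon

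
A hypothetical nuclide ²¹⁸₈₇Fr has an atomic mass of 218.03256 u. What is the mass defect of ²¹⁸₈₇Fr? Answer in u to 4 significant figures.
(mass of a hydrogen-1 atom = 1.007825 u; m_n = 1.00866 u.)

1.783 u

Total constituent mass: 87 × 1.007825 + 131 × 1.00866 = 219.815235 u
Δm = 219.815235 − 218.03256 = 1.782675 u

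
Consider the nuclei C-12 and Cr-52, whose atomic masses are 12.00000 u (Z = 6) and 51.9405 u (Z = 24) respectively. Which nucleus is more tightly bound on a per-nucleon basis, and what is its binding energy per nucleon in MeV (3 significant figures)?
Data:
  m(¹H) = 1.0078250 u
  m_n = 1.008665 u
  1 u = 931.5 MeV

C-12: Σm = 6(1.0078250) + 6(1.008665) = 12.0989400 u; Δm = 0.0989400 u; E_B = 92.163 MeV; E_B/A = 7.680 MeV
Cr-52: Σm = 24(1.0078250) + 28(1.008665) = 52.4304200 u; Δm = 0.4899200 u; E_B = 456.36 MeV; E_B/A = 8.776 MeV
Cr-52 has the higher binding energy per nucleon, so it is the more tightly bound nucleus.

Cr-52; 8.78 MeV/nucleon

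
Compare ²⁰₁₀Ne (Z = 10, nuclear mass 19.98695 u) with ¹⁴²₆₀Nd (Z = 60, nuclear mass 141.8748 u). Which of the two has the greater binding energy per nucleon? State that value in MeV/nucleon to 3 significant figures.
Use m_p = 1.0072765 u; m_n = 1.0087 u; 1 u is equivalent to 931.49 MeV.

¹⁴²₆₀Nd; 8.36 MeV/nucleon

²⁰₁₀Ne: Σm = 10(1.0072765) + 10(1.0087) = 20.1597650 u; Δm = 0.1728150 u; E_B = 160.98 MeV; E_B/A = 8.049 MeV
¹⁴²₆₀Nd: Σm = 60(1.0072765) + 82(1.0087) = 143.1499900 u; Δm = 1.2751900 u; E_B = 1187.827 MeV; E_B/A = 8.36498 MeV
¹⁴²₆₀Nd has the higher binding energy per nucleon, so it is the more tightly bound nucleus.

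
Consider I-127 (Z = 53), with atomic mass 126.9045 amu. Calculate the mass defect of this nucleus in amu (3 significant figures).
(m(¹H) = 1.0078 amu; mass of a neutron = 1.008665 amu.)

The nucleus contains 53 protons and 127 − 53 = 74 neutrons.
Total constituent mass: 53 × 1.0078 + 74 × 1.008665 = 128.054610 amu
Δm = 128.054610 − 126.9045 = 1.150110 amu

1.15 amu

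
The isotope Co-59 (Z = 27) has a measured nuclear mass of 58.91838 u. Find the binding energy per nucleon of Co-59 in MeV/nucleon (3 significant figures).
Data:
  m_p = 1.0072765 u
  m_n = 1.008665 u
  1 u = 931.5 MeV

8.77 MeV/nucleon

The nucleus contains 27 protons and 59 − 27 = 32 neutrons.
Total constituent mass: 27 × 1.0072765 + 32 × 1.008665 = 59.4737455 u
Δm = 59.4737455 − 58.91838 = 0.5553655 u
Binding energy = Δm·c² = 0.5553655 × 931.5 MeV/u = 517.323 MeV
BE/A = 517.323 MeV / 59 = 8.768 MeV/nucleon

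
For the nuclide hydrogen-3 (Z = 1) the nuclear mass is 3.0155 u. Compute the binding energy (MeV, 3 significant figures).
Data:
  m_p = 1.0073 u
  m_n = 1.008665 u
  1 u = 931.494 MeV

Z = 1, so N = A − Z = 3 − 1 = 2.
Σm = 1·m_p + 2·m_n = 1.0073 + 2.017330 = 3.024630 u
Mass defect Δm = 3.024630 − 3.0155 = 0.009130 u
Converting to energy: 0.009130 u × 931.494 MeV/u = 8.50454 MeV

8.50 MeV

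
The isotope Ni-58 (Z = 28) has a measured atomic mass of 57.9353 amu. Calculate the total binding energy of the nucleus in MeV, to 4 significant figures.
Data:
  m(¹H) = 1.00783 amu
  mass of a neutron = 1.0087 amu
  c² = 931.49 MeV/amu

507.6 MeV

Total constituent mass: 28 × 1.00783 + 30 × 1.0087 = 58.48024 amu
Mass defect Δm = 58.48024 − 57.9353 = 0.54494 amu
Converting to energy: 0.54494 amu × 931.49 MeV/amu = 507.606 MeV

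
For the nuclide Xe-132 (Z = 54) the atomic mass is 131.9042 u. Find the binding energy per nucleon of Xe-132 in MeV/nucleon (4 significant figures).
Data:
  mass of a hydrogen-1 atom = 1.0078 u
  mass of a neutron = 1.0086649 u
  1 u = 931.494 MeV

Mass of separated nucleons = 54(1.0078) + 78(1.0086649) = 54.4212 + 78.6758622 = 133.0970622 u
The mass defect is 133.0970622 − 131.9042 = 1.1928622 u.
Converting to energy: 1.1928622 u × 931.494 MeV/u = 1111.14 MeV
Per nucleon: 1111.14 / 132 = 8.418 MeV

8.418 MeV/nucleon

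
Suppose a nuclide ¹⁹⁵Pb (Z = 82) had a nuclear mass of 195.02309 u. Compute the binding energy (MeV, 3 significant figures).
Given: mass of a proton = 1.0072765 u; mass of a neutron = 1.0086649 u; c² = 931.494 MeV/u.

1450 MeV

Total constituent mass: 82 × 1.0072765 + 113 × 1.0086649 = 196.5758067 u
Δm = 196.5758067 − 195.02309 = 1.5527167 u
Converting to energy: 1.5527167 u × 931.494 MeV/u = 1446.35 MeV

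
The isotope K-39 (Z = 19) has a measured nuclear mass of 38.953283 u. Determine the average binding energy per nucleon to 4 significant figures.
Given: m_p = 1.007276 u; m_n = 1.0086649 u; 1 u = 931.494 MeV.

Mass of separated nucleons = 19(1.007276) + 20(1.0086649) = 19.138244 + 20.1732980 = 39.3115420 u
The mass defect is 39.3115420 − 38.953283 = 0.3582590 u.
Binding energy = Δm·c² = 0.3582590 × 931.494 MeV/u = 333.716 MeV
BE/A = 333.716 MeV / 39 = 8.557 MeV/nucleon

8.557 MeV/nucleon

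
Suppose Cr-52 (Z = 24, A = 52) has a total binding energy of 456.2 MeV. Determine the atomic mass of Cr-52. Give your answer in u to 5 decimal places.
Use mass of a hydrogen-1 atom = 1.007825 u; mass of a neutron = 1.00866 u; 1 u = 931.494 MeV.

51.94053 u

Mass defect = 456.2 MeV / (931.494 MeV/u) = 0.4897509 u
Constituent mass = 24(1.007825) + 28(1.00866) = 52.430280 u
Atomic mass = 52.430280 − 0.4897509 = 51.9405291 u ≈ 51.94053 u (to 5 decimal places)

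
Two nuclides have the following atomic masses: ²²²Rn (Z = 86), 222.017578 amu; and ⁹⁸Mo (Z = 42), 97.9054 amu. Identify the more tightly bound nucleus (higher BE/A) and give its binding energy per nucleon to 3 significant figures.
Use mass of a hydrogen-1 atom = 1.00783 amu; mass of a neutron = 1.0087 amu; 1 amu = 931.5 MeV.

⁹⁸Mo; 8.66 MeV/nucleon

²²²Rn: Σm = 86(1.00783) + 136(1.0087) = 223.85658 amu; Δm = 1.839002 amu; E_B = 1713.0 MeV; E_B/A = 7.716 MeV
⁹⁸Mo: Σm = 42(1.00783) + 56(1.0087) = 98.81606 amu; Δm = 0.91066 amu; E_B = 848.28 MeV; E_B/A = 8.656 MeV
⁹⁸Mo has the higher binding energy per nucleon, so it is the more tightly bound nucleus.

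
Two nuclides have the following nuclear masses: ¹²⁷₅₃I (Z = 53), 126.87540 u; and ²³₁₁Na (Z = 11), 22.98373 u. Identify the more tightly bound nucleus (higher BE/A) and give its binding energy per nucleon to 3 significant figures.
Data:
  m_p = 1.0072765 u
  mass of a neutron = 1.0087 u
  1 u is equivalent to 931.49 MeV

¹²⁷₅₃I; 8.46 MeV/nucleon

¹²⁷₅₃I: Σm = 53(1.0072765) + 74(1.0087) = 128.0294545 u; Δm = 1.1540545 u; E_B = 1074.99 MeV; E_B/A = 8.464 MeV
²³₁₁Na: Σm = 11(1.0072765) + 12(1.0087) = 23.1844415 u; Δm = 0.2007115 u; E_B = 186.96 MeV; E_B/A = 8.129 MeV
¹²⁷₅₃I has the higher binding energy per nucleon, so it is the more tightly bound nucleus.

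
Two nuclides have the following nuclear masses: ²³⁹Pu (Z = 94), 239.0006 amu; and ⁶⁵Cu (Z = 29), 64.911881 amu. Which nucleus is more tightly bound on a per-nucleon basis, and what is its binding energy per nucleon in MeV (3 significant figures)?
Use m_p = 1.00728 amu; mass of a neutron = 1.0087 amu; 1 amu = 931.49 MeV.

⁶⁵Cu; 8.78 MeV/nucleon

²³⁹Pu: Σm = 94(1.00728) + 145(1.0087) = 240.94582 amu; Δm = 1.94522 amu; E_B = 1811.95 MeV; E_B/A = 7.581 MeV
⁶⁵Cu: Σm = 29(1.00728) + 36(1.0087) = 65.52432 amu; Δm = 0.612439 amu; E_B = 570.48 MeV; E_B/A = 8.777 MeV
⁶⁵Cu has the higher binding energy per nucleon, so it is the more tightly bound nucleus.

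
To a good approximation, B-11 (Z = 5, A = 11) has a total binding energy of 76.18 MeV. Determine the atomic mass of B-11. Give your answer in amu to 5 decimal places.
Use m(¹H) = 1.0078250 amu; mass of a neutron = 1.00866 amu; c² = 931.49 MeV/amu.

Mass defect = 76.18 MeV / (931.49 MeV/amu) = 0.0817829 amu
Constituent mass = 5(1.0078250) + 6(1.00866) = 11.0910850 amu
Atomic mass = 11.0910850 − 0.0817829 = 11.0093021 amu ≈ 11.00930 amu (to 5 decimal places)

11.00930 amu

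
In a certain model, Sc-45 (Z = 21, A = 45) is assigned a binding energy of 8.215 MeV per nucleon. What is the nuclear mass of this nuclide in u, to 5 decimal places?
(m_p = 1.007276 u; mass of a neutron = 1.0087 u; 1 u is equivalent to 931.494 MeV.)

Total binding energy = 45 × 8.215 = 369.675 MeV
Mass defect = 369.675 MeV / (931.494 MeV/u) = 0.3968625 u
Constituent mass = 21(1.007276) + 24(1.0087) = 45.361596 u
Nuclear mass = 45.361596 − 0.3968625 = 44.9647335 u ≈ 44.96473 u (to 5 decimal places)

44.96473 u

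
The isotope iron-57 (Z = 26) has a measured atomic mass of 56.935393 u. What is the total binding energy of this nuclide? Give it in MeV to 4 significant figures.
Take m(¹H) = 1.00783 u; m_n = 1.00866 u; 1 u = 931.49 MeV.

499.9 MeV

With 26 protons and 31 neutrons (A = 57):
Σm = 26·m(¹H) + 31·m_n = 26.20358 + 31.26846 = 57.47204 u
Δm = 57.47204 − 56.935393 = 0.536647 u
E_B = 0.536647 × 931.49 = 499.881 MeV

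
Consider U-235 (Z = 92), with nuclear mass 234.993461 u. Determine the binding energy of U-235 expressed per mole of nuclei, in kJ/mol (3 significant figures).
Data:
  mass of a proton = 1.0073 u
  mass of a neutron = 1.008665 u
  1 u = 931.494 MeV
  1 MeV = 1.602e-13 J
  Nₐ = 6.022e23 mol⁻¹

1.72e+11 kJ/mol

Z = 92, so N = A − Z = 235 − 92 = 143.
Mass of separated nucleons = 92(1.0073) + 143(1.008665) = 92.6716 + 144.239095 = 236.910695 u
Δm = 236.910695 − 234.993461 = 1.917234 u
Binding energy = Δm·c² = 1.917234 × 931.494 MeV/u = 1785.89 MeV
Per nucleus in joules: 1785.89 MeV × 1.602e-13 J/MeV = 2.8610e-10 J
Per mole: 2.8610e-10 J × 6.022e23 mol⁻¹ = 1.7229e+14 J/mol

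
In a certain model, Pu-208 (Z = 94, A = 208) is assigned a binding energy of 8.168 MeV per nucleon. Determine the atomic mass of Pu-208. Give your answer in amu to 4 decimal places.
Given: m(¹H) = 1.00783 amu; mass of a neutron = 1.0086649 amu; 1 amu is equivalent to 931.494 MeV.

207.8999 amu

Total binding energy = 208 × 8.168 = 1698.944 MeV
Mass defect = 1698.944 MeV / (931.494 MeV/amu) = 1.823892 amu
Constituent mass = 94(1.00783) + 114(1.0086649) = 209.7238186 amu
Atomic mass = 209.7238186 − 1.823892 = 207.8999266 amu ≈ 207.8999 amu (to 4 decimal places)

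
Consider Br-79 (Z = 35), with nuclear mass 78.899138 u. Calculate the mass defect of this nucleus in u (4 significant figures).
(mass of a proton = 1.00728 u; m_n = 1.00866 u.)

Total constituent mass: 35 × 1.00728 + 44 × 1.00866 = 79.63584 u
The mass defect is 79.63584 − 78.899138 = 0.736702 u.

0.7367 u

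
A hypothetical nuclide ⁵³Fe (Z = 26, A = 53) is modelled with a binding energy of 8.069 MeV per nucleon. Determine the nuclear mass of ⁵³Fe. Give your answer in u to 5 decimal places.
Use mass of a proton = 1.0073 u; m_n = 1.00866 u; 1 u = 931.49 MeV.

52.96451 u

Total binding energy = 53 × 8.069 = 427.657 MeV
Mass defect = 427.657 MeV / (931.49 MeV/u) = 0.4591107 u
Constituent mass = 26(1.0073) + 27(1.00866) = 53.42362 u
Nuclear mass = 53.42362 − 0.4591107 = 52.9645093 u ≈ 52.96451 u (to 5 decimal places)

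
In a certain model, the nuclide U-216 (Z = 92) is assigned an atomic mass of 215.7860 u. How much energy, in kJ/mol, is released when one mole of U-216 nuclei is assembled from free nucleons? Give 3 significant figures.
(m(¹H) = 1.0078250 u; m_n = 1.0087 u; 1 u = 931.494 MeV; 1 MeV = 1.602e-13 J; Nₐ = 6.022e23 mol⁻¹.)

1.81e+11 kJ/mol

With 92 protons and 124 neutrons (A = 216):
Σm = 92·m(¹H) + 124·m_n = 92.7199000 + 125.0788 = 217.7987000 u
The mass defect is 217.7987000 − 215.7860 = 2.0127000 u.
Binding energy = Δm·c² = 2.0127000 × 931.494 MeV/u = 1874.82 MeV
Per nucleus in joules: 1874.82 MeV × 1.602e-13 J/MeV = 3.0035e-10 J
Per mole: 3.0035e-10 J × 6.022e23 mol⁻¹ = 1.8087e+14 J/mol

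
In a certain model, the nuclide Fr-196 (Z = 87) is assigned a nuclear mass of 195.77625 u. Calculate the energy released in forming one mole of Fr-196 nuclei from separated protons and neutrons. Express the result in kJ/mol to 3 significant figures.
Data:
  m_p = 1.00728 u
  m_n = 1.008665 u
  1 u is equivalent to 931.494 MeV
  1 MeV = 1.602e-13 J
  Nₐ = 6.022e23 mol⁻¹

Mass of separated nucleons = 87(1.00728) + 109(1.008665) = 87.63336 + 109.944485 = 197.577845 u
The mass defect is 197.577845 − 195.77625 = 1.801595 u.
Converting to energy: 1.801595 u × 931.494 MeV/u = 1678.17 MeV
Per nucleus in joules: 1678.17 MeV × 1.602e-13 J/MeV = 2.6884e-10 J
Per mole: 2.6884e-10 J × 6.022e23 mol⁻¹ = 1.6190e+14 J/mol

1.62e+11 kJ/mol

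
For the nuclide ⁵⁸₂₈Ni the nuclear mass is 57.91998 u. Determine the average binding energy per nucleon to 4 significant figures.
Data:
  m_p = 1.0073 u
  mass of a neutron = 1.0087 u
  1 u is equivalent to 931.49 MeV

8.760 MeV/nucleon

The nucleus contains 28 protons and 58 − 28 = 30 neutrons.
Σm = 28·m_p + 30·m_n = 28.2044 + 30.2610 = 58.4654 u
Mass defect Δm = 58.4654 − 57.91998 = 0.54542 u
Converting to energy: 0.54542 u × 931.49 MeV/u = 508.053 MeV
BE/A = 508.053 MeV / 58 = 8.760 MeV/nucleon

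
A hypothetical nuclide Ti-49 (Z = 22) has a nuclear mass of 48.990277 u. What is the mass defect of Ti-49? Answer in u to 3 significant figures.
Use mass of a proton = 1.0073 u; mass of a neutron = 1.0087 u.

0.405 u

Total constituent mass: 22 × 1.0073 + 27 × 1.0087 = 49.3955 u
Δm = 49.3955 − 48.990277 = 0.405223 u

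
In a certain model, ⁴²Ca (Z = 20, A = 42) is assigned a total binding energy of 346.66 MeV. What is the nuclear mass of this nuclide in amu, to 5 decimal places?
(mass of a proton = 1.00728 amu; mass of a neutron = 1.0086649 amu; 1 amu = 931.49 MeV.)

41.96407 amu

Mass defect = 346.66 MeV / (931.49 MeV/amu) = 0.3721564 amu
Constituent mass = 20(1.00728) + 22(1.0086649) = 42.3362278 amu
Nuclear mass = 42.3362278 − 0.3721564 = 41.9640714 amu ≈ 41.96407 amu (to 5 decimal places)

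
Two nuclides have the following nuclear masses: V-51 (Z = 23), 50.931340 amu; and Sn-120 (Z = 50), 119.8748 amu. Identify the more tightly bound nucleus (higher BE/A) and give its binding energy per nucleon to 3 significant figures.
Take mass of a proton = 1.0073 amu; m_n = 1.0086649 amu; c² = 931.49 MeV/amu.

V-51; 8.75 MeV/nucleon

V-51: Σm = 23(1.0073) + 28(1.0086649) = 51.4105172 amu; Δm = 0.4791772 amu; E_B = 446.35 MeV; E_B/A = 8.752 MeV
Sn-120: Σm = 50(1.0073) + 70(1.0086649) = 120.9715430 amu; Δm = 1.0967430 amu; E_B = 1021.6 MeV; E_B/A = 8.513 MeV
V-51 has the higher binding energy per nucleon, so it is the more tightly bound nucleus.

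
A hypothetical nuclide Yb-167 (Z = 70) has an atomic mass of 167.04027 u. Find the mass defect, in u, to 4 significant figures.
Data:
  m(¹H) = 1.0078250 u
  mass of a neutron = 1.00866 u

Σm = 70·m(¹H) + 97·m_n = 70.5477500 + 97.84002 = 168.3877700 u
Δm = 168.3877700 − 167.04027 = 1.3475000 u

1.348 u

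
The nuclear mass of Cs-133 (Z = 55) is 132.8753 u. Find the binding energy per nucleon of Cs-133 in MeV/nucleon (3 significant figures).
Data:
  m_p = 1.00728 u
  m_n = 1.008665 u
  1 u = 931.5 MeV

8.41 MeV/nucleon

Mass of separated nucleons = 55(1.00728) + 78(1.008665) = 55.40040 + 78.675870 = 134.076270 u
The mass defect is 134.076270 − 132.8753 = 1.200970 u.
Binding energy = Δm·c² = 1.200970 × 931.5 MeV/u = 1118.70 MeV
BE/A = 1118.70 MeV / 133 = 8.411 MeV/nucleon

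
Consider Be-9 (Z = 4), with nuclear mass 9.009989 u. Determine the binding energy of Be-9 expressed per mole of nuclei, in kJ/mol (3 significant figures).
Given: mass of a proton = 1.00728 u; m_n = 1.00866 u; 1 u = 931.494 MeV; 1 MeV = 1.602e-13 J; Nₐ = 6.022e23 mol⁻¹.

Total constituent mass: 4 × 1.00728 + 5 × 1.00866 = 9.07242 u
The mass defect is 9.07242 − 9.009989 = 0.062431 u.
Converting to energy: 0.062431 u × 931.494 MeV/u = 58.1541 MeV
Per nucleus in joules: 58.1541 MeV × 1.602e-13 J/MeV = 9.3163e-12 J
Per mole: 9.3163e-12 J × 6.022e23 mol⁻¹ = 5.6103e+12 J/mol

5.61e+09 kJ/mol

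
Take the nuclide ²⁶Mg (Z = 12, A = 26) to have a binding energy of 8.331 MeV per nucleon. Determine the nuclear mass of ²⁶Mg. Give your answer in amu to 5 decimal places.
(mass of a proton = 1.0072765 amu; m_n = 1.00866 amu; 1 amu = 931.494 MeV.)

Total binding energy = 26 × 8.331 = 216.606 MeV
Mass defect = 216.606 MeV / (931.494 MeV/amu) = 0.2325361 amu
Constituent mass = 12(1.0072765) + 14(1.00866) = 26.2085580 amu
Nuclear mass = 26.2085580 − 0.2325361 = 25.9760219 amu ≈ 25.97602 amu (to 5 decimal places)

25.97602 amu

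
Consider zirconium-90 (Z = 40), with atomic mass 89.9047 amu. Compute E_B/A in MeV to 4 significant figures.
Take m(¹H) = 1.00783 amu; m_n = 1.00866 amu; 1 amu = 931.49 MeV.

8.709 MeV/nucleon

Total constituent mass: 40 × 1.00783 + 50 × 1.00866 = 90.74620 amu
Mass defect Δm = 90.74620 − 89.9047 = 0.84150 amu
Binding energy = Δm·c² = 0.84150 × 931.49 MeV/amu = 783.849 MeV
Dividing by A = 90 gives 8.709 MeV per nucleon.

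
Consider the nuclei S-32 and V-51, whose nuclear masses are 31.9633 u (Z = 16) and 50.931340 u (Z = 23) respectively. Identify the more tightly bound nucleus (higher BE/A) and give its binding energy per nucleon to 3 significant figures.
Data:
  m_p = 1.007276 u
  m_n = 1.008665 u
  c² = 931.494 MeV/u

S-32: Σm = 16(1.007276) + 16(1.008665) = 32.255056 u; Δm = 0.291756 u; E_B = 271.77 MeV; E_B/A = 8.493 MeV
V-51: Σm = 23(1.007276) + 28(1.008665) = 51.409968 u; Δm = 0.478628 u; E_B = 445.84 MeV; E_B/A = 8.742 MeV
V-51 has the higher binding energy per nucleon, so it is the more tightly bound nucleus.

V-51; 8.74 MeV/nucleon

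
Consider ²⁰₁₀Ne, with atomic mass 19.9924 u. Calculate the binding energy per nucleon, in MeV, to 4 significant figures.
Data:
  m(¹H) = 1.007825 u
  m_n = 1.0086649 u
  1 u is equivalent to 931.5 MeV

8.034 MeV/nucleon

Z = 10, so N = A − Z = 20 − 10 = 10.
Mass of separated nucleons = 10(1.007825) + 10(1.0086649) = 10.078250 + 10.0866490 = 20.1648990 u
Mass defect Δm = 20.1648990 − 19.9924 = 0.1724990 u
E_B = 0.1724990 × 931.5 = 160.683 MeV
Per nucleon: 160.683 / 20 = 8.034 MeV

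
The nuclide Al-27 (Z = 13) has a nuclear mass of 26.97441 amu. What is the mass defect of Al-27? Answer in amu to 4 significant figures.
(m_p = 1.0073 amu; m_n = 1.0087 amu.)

Total constituent mass: 13 × 1.0073 + 14 × 1.0087 = 27.2167 amu
The mass defect is 27.2167 − 26.97441 = 0.24229 amu.

0.2423 amu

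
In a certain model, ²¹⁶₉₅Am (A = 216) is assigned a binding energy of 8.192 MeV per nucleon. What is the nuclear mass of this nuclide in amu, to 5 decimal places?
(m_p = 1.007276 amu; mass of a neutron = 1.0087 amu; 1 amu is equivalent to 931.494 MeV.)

215.84431 amu

Total binding energy = 216 × 8.192 = 1769.472 MeV
Mass defect = 1769.472 MeV / (931.494 MeV/amu) = 1.8996064 amu
Constituent mass = 95(1.007276) + 121(1.0087) = 217.743920 amu
Nuclear mass = 217.743920 − 1.8996064 = 215.8443136 amu ≈ 215.84431 amu (to 5 decimal places)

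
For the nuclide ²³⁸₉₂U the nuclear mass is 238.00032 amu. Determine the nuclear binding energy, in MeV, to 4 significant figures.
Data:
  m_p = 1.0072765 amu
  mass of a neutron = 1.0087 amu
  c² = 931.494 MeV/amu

1806 MeV

The nucleus contains 92 protons and 238 − 92 = 146 neutrons.
Total constituent mass: 92 × 1.0072765 + 146 × 1.0087 = 239.9396380 amu
Mass defect Δm = 239.9396380 − 238.00032 = 1.9393180 amu
Binding energy = Δm·c² = 1.9393180 × 931.494 MeV/amu = 1806.46 MeV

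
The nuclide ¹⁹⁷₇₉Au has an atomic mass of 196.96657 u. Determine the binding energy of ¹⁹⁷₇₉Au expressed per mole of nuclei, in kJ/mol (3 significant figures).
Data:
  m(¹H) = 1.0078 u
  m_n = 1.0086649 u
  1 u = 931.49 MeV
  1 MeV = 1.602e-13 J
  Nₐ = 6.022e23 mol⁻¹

Total constituent mass: 79 × 1.0078 + 118 × 1.0086649 = 198.6386582 u
Δm = 198.6386582 − 196.96657 = 1.6720882 u
E_B = 1.6720882 × 931.49 = 1557.53 MeV
Per nucleus in joules: 1557.53 MeV × 1.602e-13 J/MeV = 2.4952e-10 J
Per mole: 2.4952e-10 J × 6.022e23 mol⁻¹ = 1.5026e+14 J/mol

1.50e+11 kJ/mol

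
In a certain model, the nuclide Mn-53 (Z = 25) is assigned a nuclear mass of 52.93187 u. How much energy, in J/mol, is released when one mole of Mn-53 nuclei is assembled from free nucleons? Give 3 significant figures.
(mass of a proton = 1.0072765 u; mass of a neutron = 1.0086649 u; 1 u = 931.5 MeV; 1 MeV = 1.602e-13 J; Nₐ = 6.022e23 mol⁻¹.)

With 25 protons and 28 neutrons (A = 53):
Σm = 25·m_p + 28·m_n = 25.1819125 + 28.2426172 = 53.4245297 u
The mass defect is 53.4245297 − 52.93187 = 0.4926597 u.
Converting to energy: 0.4926597 u × 931.5 MeV/u = 458.913 MeV
Per nucleus in joules: 458.913 MeV × 1.602e-13 J/MeV = 7.3518e-11 J
Per mole: 7.3518e-11 J × 6.022e23 mol⁻¹ = 4.4273e+13 J/mol

4.43e+13 J/mol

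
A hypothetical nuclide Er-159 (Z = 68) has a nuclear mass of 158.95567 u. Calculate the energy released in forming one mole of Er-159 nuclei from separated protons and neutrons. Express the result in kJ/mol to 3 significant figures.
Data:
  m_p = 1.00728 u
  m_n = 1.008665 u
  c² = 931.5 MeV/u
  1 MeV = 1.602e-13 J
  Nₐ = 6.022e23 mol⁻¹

1.19e+11 kJ/mol

Z = 68, so N = A − Z = 159 − 68 = 91.
Total constituent mass: 68 × 1.00728 + 91 × 1.008665 = 160.283555 u
Mass defect Δm = 160.283555 − 158.95567 = 1.327885 u
Binding energy = Δm·c² = 1.327885 × 931.5 MeV/u = 1236.92 MeV
Per nucleus in joules: 1236.92 MeV × 1.602e-13 J/MeV = 1.9815e-10 J
Per mole: 1.9815e-10 J × 6.022e23 mol⁻¹ = 1.1933e+14 J/mol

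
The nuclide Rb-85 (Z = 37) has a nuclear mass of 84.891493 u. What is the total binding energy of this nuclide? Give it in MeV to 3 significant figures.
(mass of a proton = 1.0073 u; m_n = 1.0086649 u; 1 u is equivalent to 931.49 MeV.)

Z = 37, so N = A − Z = 85 − 37 = 48.
Total constituent mass: 37 × 1.0073 + 48 × 1.0086649 = 85.6860152 u
The mass defect is 85.6860152 − 84.891493 = 0.7945222 u.
Converting to energy: 0.7945222 u × 931.49 MeV/u = 740.089 MeV

740 MeV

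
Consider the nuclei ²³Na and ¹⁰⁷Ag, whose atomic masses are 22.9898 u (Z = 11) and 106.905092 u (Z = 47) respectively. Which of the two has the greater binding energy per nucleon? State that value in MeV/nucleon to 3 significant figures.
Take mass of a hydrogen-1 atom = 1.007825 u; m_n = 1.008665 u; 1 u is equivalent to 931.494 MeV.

²³Na: Σm = 11(1.007825) + 12(1.008665) = 23.190055 u; Δm = 0.200255 u; E_B = 186.54 MeV; E_B/A = 8.110 MeV
¹⁰⁷Ag: Σm = 47(1.007825) + 60(1.008665) = 107.887675 u; Δm = 0.982583 u; E_B = 915.27 MeV; E_B/A = 8.554 MeV
¹⁰⁷Ag has the higher binding energy per nucleon, so it is the more tightly bound nucleus.

¹⁰⁷Ag; 8.55 MeV/nucleon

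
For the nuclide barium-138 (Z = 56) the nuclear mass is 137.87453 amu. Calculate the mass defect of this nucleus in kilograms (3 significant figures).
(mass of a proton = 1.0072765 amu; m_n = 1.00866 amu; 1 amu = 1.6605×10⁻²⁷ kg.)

2.06e-27 kg

With 56 protons and 82 neutrons (A = 138):
Total constituent mass: 56 × 1.0072765 + 82 × 1.00866 = 139.1176040 amu
The mass defect is 139.1176040 − 137.87453 = 1.2430740 amu.
In SI units: 1.2430740 amu × 1.6605×10⁻²⁷ kg/amu = 2.0641e-27 kg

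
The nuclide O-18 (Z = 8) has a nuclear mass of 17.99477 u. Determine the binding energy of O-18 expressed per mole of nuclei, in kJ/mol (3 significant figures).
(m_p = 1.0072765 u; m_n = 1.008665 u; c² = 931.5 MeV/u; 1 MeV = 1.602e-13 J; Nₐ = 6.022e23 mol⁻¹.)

1.35e+10 kJ/mol

With 8 protons and 10 neutrons (A = 18):
Total constituent mass: 8 × 1.0072765 + 10 × 1.008665 = 18.1448620 u
Mass defect Δm = 18.1448620 − 17.99477 = 0.1500920 u
Converting to energy: 0.1500920 u × 931.5 MeV/u = 139.811 MeV
Per nucleus in joules: 139.811 MeV × 1.602e-13 J/MeV = 2.2398e-11 J
Per mole: 2.2398e-11 J × 6.022e23 mol⁻¹ = 1.3488e+13 J/mol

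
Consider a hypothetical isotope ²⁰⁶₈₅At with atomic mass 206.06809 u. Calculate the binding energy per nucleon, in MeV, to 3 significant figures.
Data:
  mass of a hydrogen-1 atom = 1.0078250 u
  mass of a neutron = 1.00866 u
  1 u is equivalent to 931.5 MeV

With 85 protons and 121 neutrons (A = 206):
Mass of separated nucleons = 85(1.0078250) + 121(1.00866) = 85.6651250 + 122.04786 = 207.7129850 u
The mass defect is 207.7129850 − 206.06809 = 1.6448950 u.
Converting to energy: 1.6448950 u × 931.5 MeV/u = 1532.22 MeV
BE/A = 1532.22 MeV / 206 = 7.438 MeV/nucleon

7.44 MeV/nucleon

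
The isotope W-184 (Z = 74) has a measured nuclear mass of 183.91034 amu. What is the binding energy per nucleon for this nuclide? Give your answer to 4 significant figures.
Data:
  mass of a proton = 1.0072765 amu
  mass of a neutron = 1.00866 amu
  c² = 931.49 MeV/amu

With 74 protons and 110 neutrons (A = 184):
Total constituent mass: 74 × 1.0072765 + 110 × 1.00866 = 185.4910610 amu
The mass defect is 185.4910610 − 183.91034 = 1.5807210 amu.
Binding energy = Δm·c² = 1.5807210 × 931.49 MeV/amu = 1472.43 MeV
Dividing by A = 184 gives 8.002 MeV per nucleon.

8.002 MeV/nucleon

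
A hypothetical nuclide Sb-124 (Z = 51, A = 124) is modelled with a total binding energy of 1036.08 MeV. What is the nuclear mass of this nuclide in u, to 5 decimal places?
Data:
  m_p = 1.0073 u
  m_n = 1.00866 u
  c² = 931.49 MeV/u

123.89220 u

Mass defect = 1036.08 MeV / (931.49 MeV/u) = 1.1122825 u
Constituent mass = 51(1.0073) + 73(1.00866) = 125.00448 u
Nuclear mass = 125.00448 − 1.1122825 = 123.8921975 u ≈ 123.89220 u (to 5 decimal places)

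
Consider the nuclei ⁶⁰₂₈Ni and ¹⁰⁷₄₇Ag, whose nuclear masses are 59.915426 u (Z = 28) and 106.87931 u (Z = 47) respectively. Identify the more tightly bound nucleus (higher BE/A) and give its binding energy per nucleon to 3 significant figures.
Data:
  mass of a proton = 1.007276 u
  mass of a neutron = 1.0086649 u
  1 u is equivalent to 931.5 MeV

⁶⁰₂₈Ni; 8.78 MeV/nucleon

⁶⁰₂₈Ni: Σm = 28(1.007276) + 32(1.0086649) = 60.4810048 u; Δm = 0.5655788 u; E_B = 526.84 MeV; E_B/A = 8.781 MeV
¹⁰⁷₄₇Ag: Σm = 47(1.007276) + 60(1.0086649) = 107.8618660 u; Δm = 0.9825560 u; E_B = 915.25 MeV; E_B/A = 8.554 MeV
⁶⁰₂₈Ni has the higher binding energy per nucleon, so it is the more tightly bound nucleus.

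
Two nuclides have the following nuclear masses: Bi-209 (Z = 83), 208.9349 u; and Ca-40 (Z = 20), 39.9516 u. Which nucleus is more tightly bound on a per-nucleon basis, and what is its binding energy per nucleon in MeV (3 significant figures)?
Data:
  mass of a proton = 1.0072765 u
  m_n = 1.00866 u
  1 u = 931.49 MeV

Bi-209: Σm = 83(1.0072765) + 126(1.00866) = 210.6951095 u; Δm = 1.7602095 u; E_B = 1639.6 MeV; E_B/A = 7.845 MeV
Ca-40: Σm = 20(1.0072765) + 20(1.00866) = 40.3187300 u; Δm = 0.3671300 u; E_B = 341.978 MeV; E_B/A = 8.549 MeV
Ca-40 has the higher binding energy per nucleon, so it is the more tightly bound nucleus.

Ca-40; 8.55 MeV/nucleon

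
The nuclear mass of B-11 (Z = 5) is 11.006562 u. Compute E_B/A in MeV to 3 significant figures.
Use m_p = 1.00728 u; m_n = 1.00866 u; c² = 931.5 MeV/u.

6.93 MeV/nucleon

With 5 protons and 6 neutrons (A = 11):
Total constituent mass: 5 × 1.00728 + 6 × 1.00866 = 11.08836 u
Δm = 11.08836 − 11.006562 = 0.081798 u
E_B = 0.081798 × 931.5 = 76.1948 MeV
BE/A = 76.1948 MeV / 11 = 6.927 MeV/nucleon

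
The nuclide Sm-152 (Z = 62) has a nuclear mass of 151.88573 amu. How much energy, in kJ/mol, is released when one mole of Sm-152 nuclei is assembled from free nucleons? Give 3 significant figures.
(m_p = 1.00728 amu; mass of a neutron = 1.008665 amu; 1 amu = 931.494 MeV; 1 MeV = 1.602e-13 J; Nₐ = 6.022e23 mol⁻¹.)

The nucleus contains 62 protons and 152 − 62 = 90 neutrons.
Mass of separated nucleons = 62(1.00728) + 90(1.008665) = 62.45136 + 90.779850 = 153.231210 amu
The mass defect is 153.231210 − 151.88573 = 1.345480 amu.
E_B = 1.345480 × 931.494 = 1253.31 MeV
Per nucleus in joules: 1253.31 MeV × 1.602e-13 J/MeV = 2.0078e-10 J
Per mole: 2.0078e-10 J × 6.022e23 mol⁻¹ = 1.2091e+14 J/mol

1.21e+11 kJ/mol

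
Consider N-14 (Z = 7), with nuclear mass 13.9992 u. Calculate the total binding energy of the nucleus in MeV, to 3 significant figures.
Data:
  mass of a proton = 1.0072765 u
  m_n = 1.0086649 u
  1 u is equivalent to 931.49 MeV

105 MeV

Z = 7, so N = A − Z = 14 − 7 = 7.
Mass of separated nucleons = 7(1.0072765) + 7(1.0086649) = 7.0509355 + 7.0606543 = 14.1115898 u
The mass defect is 14.1115898 − 13.9992 = 0.1123898 u.
Converting to energy: 0.1123898 u × 931.49 MeV/u = 104.690 MeV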